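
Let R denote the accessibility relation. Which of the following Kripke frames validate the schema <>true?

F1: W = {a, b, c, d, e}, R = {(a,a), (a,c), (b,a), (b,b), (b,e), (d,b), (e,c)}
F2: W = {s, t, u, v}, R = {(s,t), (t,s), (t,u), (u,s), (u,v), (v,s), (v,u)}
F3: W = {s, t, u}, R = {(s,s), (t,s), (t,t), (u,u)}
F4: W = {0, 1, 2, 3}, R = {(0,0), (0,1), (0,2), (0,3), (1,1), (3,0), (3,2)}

F2, F3

Frame correspondent (Sahlqvist): forall x exists y Rxy — i.e. seriality.
F1: fails — world c has no successor.
F2: ✓.
F3: ✓.
F4: fails — world 2 has no successor.
Valid on: F2, F3.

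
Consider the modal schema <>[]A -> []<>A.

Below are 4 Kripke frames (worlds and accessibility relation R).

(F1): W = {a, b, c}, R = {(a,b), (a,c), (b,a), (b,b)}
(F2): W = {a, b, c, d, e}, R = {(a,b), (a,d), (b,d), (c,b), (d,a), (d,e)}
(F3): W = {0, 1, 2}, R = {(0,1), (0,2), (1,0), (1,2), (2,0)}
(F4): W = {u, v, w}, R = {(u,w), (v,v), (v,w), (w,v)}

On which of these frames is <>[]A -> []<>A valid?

Frame correspondent (Sahlqvist): forall x forall y forall z (Rxy & Rxz -> exists w (Ryw & Rzw)) — i.e. convergence.
(F1): fails — Rac and Rac but c and c have no common successor.
(F2): fails — Rab and Rad but b and d have no common successor.
(F3): fails — R10 and R12 but 0 and 2 have no common successor.
(F4): holds.
Valid on: (F4).

(F4)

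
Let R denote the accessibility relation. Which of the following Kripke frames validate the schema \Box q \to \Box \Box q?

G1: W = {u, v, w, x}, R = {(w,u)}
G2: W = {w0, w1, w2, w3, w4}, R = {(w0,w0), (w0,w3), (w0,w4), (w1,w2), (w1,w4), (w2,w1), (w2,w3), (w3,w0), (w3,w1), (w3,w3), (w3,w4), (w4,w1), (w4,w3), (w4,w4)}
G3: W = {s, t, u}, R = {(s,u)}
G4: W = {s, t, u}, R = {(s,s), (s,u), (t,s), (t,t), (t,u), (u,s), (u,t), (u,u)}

G1, G3

This is the axiom for transitivity; its first-order frame correspondent is \forall x \forall y \forall z (Rxy \wedge Ryz \to Rxz).
G1: satisfies the condition.
G2: fails — Rw1w2 and Rw2w1 but not Rw1w1.
G3: satisfies the condition.
G4: fails — Rsu and Rut but not Rst.
Valid on: G1, G3.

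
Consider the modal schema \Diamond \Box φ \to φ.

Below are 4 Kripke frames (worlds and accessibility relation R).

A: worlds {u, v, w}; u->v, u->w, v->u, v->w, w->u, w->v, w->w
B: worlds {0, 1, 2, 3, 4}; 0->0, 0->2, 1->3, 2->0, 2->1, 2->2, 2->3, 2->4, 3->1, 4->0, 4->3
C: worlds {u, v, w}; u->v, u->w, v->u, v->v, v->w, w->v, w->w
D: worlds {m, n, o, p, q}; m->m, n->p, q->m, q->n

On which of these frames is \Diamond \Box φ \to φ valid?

A

Frame correspondent (Sahlqvist): \forall x \forall y (Rxy \to Ryx) — i.e. symmetry.
A: condition met.
B: fails — R23 but not R32.
C: fails — Ruw but not Rwu.
D: fails — Rnp but not Rpn.
Valid on: A.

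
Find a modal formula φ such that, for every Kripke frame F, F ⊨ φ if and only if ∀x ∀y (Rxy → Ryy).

A defining formula is □(□r → r) (the T□ axiom).

□(□r → r)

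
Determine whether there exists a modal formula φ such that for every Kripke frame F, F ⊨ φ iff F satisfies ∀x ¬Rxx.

No — not modally definable

Modal frame validity is preserved under surjective bounded morphisms.
The 4-cycle (worlds a,b,c,d with a→b→c→d→a) is irreflexive, and the map sending every world to a single reflexive point • is a surjective bounded morphism (forth: every edge maps to (•,•); back: every world has a successor). So any modal formula valid on the 4-cycle is also valid on the reflexive point, which is not irreflexive.
Hence irreflexivity is not modally definable.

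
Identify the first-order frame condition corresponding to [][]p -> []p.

density: forall x forall y (Rxy -> exists z (Rxz & Rzy))

Suppose □□p→□p is valid. Take Rxy and set V(p)={w : xR²w}. Then □□p at x, so □p at x, so p at y, i.e. ∃z(Rxz∧Rzy).
Conversely, any frame satisfying forall x forall y (Rxy -> exists z (Rxz & Rzy)) validates the schema.
Frame condition: forall x forall y (Rxy -> exists z (Rxz & Rzy)).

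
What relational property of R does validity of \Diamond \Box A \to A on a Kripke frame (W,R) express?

symmetry

This schema is equivalent to the B axiom A → □◇A.
Its frame correspondent is symmetry — \forall x \forall y (Rxy \to Ryx).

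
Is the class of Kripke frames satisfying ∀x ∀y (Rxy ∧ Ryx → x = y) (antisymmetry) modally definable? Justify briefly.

Not modally definable

If a class were modally definable it would be closed under surjective bounded morphisms (Goldblatt–Thomason).
The 6-cycle (worlds s,t,u,v,w,x with s→t→u→v→w→x→s) is antisymmetric. Sending even-indexed worlds to a and odd-indexed worlds to b is a surjective bounded morphism onto the two-world frame with a↔b, which is not antisymmetric.
So the class is not modally definable.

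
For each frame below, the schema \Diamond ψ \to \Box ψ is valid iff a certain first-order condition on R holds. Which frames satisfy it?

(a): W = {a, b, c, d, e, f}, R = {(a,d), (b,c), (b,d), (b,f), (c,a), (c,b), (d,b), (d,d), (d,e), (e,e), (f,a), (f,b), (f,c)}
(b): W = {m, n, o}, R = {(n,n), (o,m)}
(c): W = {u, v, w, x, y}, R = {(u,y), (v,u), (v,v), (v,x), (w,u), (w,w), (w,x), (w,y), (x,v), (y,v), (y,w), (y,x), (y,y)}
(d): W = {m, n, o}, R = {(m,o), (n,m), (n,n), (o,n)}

This is the axiom for partial functionality; its first-order frame correspondent is \forall x \forall y \forall z (Rxy \wedge Rxz \to y = z).
(a): fails — b sees both c and d.
(b): satisfies the condition.
(c): fails — v sees both u and v.
(d): fails — n sees both m and n.

(b)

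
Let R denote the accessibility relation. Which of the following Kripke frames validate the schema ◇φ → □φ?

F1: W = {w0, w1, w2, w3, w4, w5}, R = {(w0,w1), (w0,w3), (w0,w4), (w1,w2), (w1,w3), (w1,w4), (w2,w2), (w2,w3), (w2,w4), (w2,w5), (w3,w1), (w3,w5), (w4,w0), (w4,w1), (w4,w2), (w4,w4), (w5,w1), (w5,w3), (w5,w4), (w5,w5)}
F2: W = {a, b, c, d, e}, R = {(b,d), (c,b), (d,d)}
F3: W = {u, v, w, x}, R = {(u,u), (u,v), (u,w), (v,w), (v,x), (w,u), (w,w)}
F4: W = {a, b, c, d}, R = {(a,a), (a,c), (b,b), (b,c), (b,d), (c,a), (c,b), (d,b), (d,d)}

F2

The schema corresponds to partial functionality: ∀x ∀y ∀z (Rxy ∧ Rxz → y = z).
F1: fails — w0 sees both w1 and w3.
F2: ✓.
F3: fails — u sees both u and v.
F4: fails — a sees both a and c.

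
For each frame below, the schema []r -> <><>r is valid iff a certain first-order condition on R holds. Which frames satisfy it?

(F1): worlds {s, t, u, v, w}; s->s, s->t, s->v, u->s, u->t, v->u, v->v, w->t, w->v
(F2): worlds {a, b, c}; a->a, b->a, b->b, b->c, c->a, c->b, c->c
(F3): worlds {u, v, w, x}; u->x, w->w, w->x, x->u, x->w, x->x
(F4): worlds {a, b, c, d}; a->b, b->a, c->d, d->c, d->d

The schema corresponds to a generalized confluence (Geach) condition: forall x exists w (xRw & x R^2 w).
(F1): fails — at t but no w* with tRw* and tR²w*.
(F2): holds.
(F3): fails — at v but no t with vRt and vR²t.
(F4): fails — at a but no w with aRw and aR²w.

(F2)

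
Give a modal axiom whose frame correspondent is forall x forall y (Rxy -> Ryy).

A defining formula is □(□s → s) (the T□ axiom).
Suppose □(□s→s) is valid. Take Rxy and set V(s)={w : Ryw}. Then at y, □s holds; since □(□s→s) at x, □s→s at y, so s at y, i.e. Ryy.

□(□s → s)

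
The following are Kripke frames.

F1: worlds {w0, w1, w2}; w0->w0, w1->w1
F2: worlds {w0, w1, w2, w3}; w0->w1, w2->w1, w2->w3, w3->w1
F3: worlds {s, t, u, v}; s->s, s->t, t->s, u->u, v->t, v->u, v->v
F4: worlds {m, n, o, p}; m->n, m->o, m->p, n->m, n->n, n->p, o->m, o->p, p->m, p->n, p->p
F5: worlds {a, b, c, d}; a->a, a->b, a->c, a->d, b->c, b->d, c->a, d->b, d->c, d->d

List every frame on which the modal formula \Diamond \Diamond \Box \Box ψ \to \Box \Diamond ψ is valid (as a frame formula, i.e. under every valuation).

The schema corresponds to a generalized confluence (Geach) condition: \forall x \forall y \forall z ((x R^2 y \wedge xRz) \to \exists w (y R^2 w \wedge zRw)).
F1: holds.
F2: fails — w2R²w1, w2Rw1 but no w with w1R²w and w1Rw.
F3: fails — vR²s, vRu but no w with sR²w and uRw.
F4: holds.
F5: holds.

F1, F4, F5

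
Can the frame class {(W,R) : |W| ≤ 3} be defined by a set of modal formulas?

No — not modally definable

If a class were modally definable it would be closed under disjoint unions (Goldblatt–Thomason).
Any modal formula valid on each of 4 disjoint one-world frames is valid on their disjoint union (validity is preserved under disjoint unions). Each one-world frame has |W|=1≤3, but the union has |W|=4.
So the class is not modally definable.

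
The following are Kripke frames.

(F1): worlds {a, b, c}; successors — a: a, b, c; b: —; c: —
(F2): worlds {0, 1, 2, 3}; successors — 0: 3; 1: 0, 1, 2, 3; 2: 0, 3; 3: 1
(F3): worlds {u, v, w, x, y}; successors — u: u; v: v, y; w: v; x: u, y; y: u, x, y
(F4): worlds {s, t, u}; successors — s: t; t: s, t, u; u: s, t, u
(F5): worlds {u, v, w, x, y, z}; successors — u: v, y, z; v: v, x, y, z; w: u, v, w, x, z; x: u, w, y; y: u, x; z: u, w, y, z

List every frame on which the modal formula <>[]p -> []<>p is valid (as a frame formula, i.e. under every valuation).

(F3), (F4)

This is the axiom for convergence; its first-order frame correspondent is forall x forall y forall z (Rxy & Rxz -> exists w (Ryw & Rzw)).
(F1): fails — Raa and Rac but a and c have no common successor.
(F2): fails — R10 and R13 but 0 and 3 have no common successor.
(F3): condition met.
(F4): condition met.
(F5): fails — Rxu and Rxy but u and y have no common successor.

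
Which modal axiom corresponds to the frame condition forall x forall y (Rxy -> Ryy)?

□(□r → r)

A defining formula is □(□r → r) (the T□ axiom).
Suppose □(□r→r) is valid. Take Rxy and set V(r)={w : Ryw}. Then at y, □r holds; since □(□r→r) at x, □r→r at y, so r at y, i.e. Ryy.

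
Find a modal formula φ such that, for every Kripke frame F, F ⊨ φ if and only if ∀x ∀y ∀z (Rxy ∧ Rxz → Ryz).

◇r → □◇r

The condition is the Euclidean property. The 5 schema ◇r → □◇r defines it.
Suppose ◇r→□◇r is valid. Take Rxy, Rxz and set V(r)={y}. Then ◇r at x, so □◇r at x, so ◇r at z, so some w with Rzw has r; w=y, i.e. Rzy. By symmetry of the argument, Ryz.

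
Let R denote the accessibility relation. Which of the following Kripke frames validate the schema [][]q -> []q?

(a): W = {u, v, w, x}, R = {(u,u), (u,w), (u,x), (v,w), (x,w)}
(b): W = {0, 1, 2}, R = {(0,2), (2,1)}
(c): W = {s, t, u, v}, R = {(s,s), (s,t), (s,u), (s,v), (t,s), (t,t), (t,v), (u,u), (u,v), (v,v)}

(c)

This is the axiom for density; its first-order frame correspondent is forall x forall y (Rxy -> exists z (Rxz & Rzy)).
(a): fails — Rxw but no z with Rxz and Rzw.
(b): fails — R21 but no z with R2z and Rz1.
(c): ✓.
Valid on: (c).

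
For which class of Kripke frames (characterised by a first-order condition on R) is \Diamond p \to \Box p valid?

Suppose ◇p→□p is valid. Take Rxy, Rxz and set V(p)={y}. Then ◇p at x, so □p at x, so p at z, i.e. z=y.

partial functionality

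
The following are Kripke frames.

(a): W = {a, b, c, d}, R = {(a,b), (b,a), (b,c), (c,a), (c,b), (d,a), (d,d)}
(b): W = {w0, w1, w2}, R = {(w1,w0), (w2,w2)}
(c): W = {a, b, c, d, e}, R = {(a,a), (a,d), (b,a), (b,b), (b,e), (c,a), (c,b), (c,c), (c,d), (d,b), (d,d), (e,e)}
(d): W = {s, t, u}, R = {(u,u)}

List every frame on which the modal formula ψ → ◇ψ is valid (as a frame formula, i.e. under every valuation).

Frame correspondent (Sahlqvist): ∀x Rxx — i.e. reflexivity.
(a): fails — world a does not see itself.
(b): fails — world w0 does not see itself.
(c): ✓.
(d): fails — world s does not see itself.

(c)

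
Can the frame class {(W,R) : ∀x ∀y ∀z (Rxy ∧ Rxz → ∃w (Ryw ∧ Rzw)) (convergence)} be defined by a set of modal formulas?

This is a Sahlqvist condition; the .2 axiom ◇□q → □◇q defines it.
Suppose ◇□q→□◇q is valid. Take Rxy, Rxz and set V(q)={w : Ryw}. Then □q at y so ◇□q at x, so □◇q at x, so ◇q at z, giving w with Rzw and Ryw.

Yes — defined by ◇□q → □◇q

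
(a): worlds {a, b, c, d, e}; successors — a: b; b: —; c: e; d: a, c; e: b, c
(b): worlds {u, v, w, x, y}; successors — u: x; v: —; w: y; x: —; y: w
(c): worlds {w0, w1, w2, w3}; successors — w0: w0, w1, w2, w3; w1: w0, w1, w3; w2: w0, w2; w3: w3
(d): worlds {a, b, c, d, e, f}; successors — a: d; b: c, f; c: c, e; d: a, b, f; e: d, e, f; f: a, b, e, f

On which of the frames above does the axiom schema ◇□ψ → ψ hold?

none

The schema corresponds to symmetry: ∀x ∀y (Rxy → Ryx).
(a): fails — Reb but not Rbe.
(b): fails — Rux but not Rxu.
(c): fails — Rw1w3 but not Rw3w1.
(d): fails — Rbc but not Rcb.
Valid on no frame.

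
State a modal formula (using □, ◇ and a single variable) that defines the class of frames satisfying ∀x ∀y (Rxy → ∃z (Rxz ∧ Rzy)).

This is density; the standard corresponding axiom is C4: □□ψ → □ψ.

□□ψ → □ψ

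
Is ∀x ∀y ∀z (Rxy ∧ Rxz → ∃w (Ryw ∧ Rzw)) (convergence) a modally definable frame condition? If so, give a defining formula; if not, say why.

Yes, by ◇□p → □◇p

The condition is convergence. A defining modal formula is ◇□p → □◇p.
Suppose ◇□p→□◇p is valid. Take Rxy, Rxz and set V(p)={w : Ryw}. Then □p at y so ◇□p at x, so □◇p at x, so ◇p at z, giving w with Rzw and Ryw.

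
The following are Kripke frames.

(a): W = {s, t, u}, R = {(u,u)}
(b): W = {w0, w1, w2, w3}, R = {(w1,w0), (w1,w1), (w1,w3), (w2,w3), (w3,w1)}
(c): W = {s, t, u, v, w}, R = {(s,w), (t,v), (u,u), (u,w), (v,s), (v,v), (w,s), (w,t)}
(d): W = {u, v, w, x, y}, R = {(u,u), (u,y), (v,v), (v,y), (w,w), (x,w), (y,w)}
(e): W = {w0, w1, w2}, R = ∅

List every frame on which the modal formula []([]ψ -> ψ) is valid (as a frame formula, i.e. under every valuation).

(a), (e)

The schema corresponds to shift-reflexivity: forall x forall y (Rxy -> Ryy).
(a): satisfies the condition.
(b): fails — Rw1w0 but not Rw0w0.
(c): fails — Rwt but not Rtt.
(d): fails — Ruy but not Ryy.
(e): satisfies the condition.
Valid on: (a), (e).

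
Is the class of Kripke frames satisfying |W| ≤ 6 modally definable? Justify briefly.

No

Modal frame validity is preserved under disjoint unions.
Any modal formula valid on each of 7 disjoint one-world frames is valid on their disjoint union (validity is preserved under disjoint unions). Each one-world frame has |W|=1≤6, but the union has |W|=7.
Hence having at most 6 worlds is not modally definable.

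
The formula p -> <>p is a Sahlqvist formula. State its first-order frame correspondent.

Equivalently (dual form): □p → p.
Suppose □p→p is valid. At any x set V(p)={w : Rxw}. Then □p holds at x, so p holds at x, i.e. Rxx.
Conversely, any frame satisfying forall x Rxx validates the schema.
Frame condition: forall x Rxx.

reflexivity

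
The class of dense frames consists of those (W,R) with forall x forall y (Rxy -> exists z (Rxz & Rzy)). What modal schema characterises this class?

This is density; the standard corresponding axiom is C4: □□ψ → □ψ.
Suppose □□ψ→□ψ is valid. Take Rxy and set V(ψ)={w : xR²w}. Then □□ψ at x, so □ψ at x, so ψ at y, i.e. ∃z(Rxz∧Rzy).

□□ψ → □ψ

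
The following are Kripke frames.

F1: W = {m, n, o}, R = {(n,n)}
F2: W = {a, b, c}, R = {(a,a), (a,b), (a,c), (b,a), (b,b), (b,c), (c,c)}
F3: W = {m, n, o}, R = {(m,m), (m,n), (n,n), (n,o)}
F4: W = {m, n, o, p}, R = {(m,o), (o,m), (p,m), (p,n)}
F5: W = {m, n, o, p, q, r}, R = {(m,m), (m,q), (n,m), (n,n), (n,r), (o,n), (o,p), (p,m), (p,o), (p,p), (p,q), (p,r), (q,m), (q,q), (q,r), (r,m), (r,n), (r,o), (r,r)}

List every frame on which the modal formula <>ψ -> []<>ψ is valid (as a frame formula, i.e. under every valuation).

The schema corresponds to the Euclidean property: forall x forall y forall z (Rxy & Rxz -> Ryz).
F1: holds.
F2: fails — Rac and Rab but not Rcb.
F3: fails — Rmn and Rmm but not Rnm.
F4: fails — Rmo and Rmo but not Roo.
F5: fails — Rnm and Rnn but not Rmn.

F1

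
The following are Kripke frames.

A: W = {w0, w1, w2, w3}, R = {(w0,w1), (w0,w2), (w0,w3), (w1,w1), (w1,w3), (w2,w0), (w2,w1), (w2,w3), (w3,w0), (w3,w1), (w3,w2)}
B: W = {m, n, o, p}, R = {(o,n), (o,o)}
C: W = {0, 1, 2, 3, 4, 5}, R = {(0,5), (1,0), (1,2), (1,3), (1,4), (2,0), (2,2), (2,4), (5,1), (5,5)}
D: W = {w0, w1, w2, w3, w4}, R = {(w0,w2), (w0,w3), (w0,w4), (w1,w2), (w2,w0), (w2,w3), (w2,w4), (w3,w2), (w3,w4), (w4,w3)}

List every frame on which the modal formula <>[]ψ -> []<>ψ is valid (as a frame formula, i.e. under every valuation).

A

The schema corresponds to convergence: forall x forall y forall z (Rxy & Rxz -> exists w (Ryw & Rzw)).
A: condition met.
B: fails — Roo and Ron but o and n have no common successor.
C: fails — R10 and R12 but 0 and 2 have no common successor.
D: fails — Rw0w4 and Rw0w3 but w4 and w3 have no common successor.
Valid on: A.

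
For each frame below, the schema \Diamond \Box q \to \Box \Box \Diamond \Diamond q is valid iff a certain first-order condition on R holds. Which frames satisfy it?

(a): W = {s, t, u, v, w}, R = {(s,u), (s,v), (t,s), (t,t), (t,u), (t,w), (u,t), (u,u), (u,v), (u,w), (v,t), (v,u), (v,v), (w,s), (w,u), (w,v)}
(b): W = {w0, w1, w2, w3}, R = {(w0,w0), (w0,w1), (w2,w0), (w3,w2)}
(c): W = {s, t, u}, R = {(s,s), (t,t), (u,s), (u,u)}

This is the axiom for a generalized confluence (Geach) condition; its first-order frame correspondent is \forall x \forall y \forall z ((xRy \wedge x R^2 z) \to \exists w (yRw \wedge z R^2 w)).
(a): condition met.
(b): fails — w0Rw0, w0R²w1 but no w with w0Rw and w1R²w.
(c): condition met.

(a), (c)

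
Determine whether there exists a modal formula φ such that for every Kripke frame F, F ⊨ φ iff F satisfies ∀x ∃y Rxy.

Yes, by □q → ◇q

Yes: it is seriality, defined by the D schema □q → ◇q.
Suppose □q→◇q is valid. At any x set V(q)=W. Then □q at x, so ◇q at x, so x has a successor.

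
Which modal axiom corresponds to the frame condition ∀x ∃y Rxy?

This is seriality; the standard corresponding axiom is D: □q → ◇q.
Suppose □q→◇q is valid. At any x set V(q)=W. Then □q at x, so ◇q at x, so x has a successor.

□q → ◇q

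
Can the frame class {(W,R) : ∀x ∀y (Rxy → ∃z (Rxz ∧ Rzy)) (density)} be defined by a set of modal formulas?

The condition is density. A defining modal formula is □□p → □p.
Suppose □□p→□p is valid. Take Rxy and set V(p)={w : xR²w}. Then □□p at x, so □p at x, so p at y, i.e. ∃z(Rxz∧Rzy).

Yes, by □□p → □p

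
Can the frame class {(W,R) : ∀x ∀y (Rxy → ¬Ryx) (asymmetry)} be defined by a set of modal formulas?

Not modally definable

If a class were modally definable it would be closed under surjective bounded morphisms (Goldblatt–Thomason).
The 5-cycle (worlds w0,w1,w2,w3,w4 with w0→w1→w2→w3→w4→w0) is asymmetric. Mapping every world to a single reflexive point • is a surjective bounded morphism, and the reflexive point is not asymmetric (R•• but asymmetry requires ¬R••).
So no modal formula (or set of formulas) defines exactly the asymmetric frames.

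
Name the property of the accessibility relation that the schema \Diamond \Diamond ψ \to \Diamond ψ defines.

This is frame-equivalent to □ψ → □□ψ (substitute ¬ψ for ψ and contrapose).
Suppose □ψ→□□ψ is valid. Take Rxy, Ryz and set V(ψ)={w : Rxw}. Then □ψ at x, so □□ψ at x, so □ψ at y, so ψ at z, i.e. Rxz.

Transitivity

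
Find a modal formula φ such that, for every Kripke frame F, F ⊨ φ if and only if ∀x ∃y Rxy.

A defining formula is □s → ◇s (the D axiom).

□s → ◇s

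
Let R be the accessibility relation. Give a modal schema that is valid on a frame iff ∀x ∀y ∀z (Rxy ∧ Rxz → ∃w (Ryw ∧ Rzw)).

This is convergence; the standard corresponding axiom is .2: ◇□p → □◇p.
Suppose ◇□p→□◇p is valid. Take Rxy, Rxz and set V(p)={w : Ryw}. Then □p at y so ◇□p at x, so □◇p at x, so ◇p at z, giving w with Rzw and Ryw.

◇□p → □◇p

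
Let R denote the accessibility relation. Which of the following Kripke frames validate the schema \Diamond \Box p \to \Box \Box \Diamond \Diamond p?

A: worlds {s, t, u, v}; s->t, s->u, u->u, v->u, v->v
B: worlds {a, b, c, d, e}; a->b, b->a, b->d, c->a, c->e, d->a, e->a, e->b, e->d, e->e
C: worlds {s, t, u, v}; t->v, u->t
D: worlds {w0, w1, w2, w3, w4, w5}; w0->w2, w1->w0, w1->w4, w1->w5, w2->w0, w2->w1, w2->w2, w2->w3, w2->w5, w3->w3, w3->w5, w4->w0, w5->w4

none

The schema corresponds to a generalized confluence (Geach) condition: \forall x \forall y \forall z ((xRy \wedge x R^2 z) \to \exists w (yRw \wedge z R^2 w)).
A: fails — sRt, sR²u but no w with tRw and uR²w.
B: fails — aRb, aR²d but no w with bRw and dR²w.
C: fails — uRt, uR²v but no w with tRw and vR²w.
D: fails — w1Rw4, w1R²w4 but no w with w4Rw and w4R²w.
Valid on no frame.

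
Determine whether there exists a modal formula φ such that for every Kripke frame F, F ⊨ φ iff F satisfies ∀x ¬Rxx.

Not modally definable

Modal frame validity is preserved under surjective bounded morphisms.
The 2-cycle (worlds w0,w1 with w0→w1→w0) is irreflexive, and the map sending every world to a single reflexive point • is a surjective bounded morphism (forth: every edge maps to (•,•); back: every world has a successor). So any modal formula valid on the 2-cycle is also valid on the reflexive point, which is not irreflexive.
So the class is not modally definable.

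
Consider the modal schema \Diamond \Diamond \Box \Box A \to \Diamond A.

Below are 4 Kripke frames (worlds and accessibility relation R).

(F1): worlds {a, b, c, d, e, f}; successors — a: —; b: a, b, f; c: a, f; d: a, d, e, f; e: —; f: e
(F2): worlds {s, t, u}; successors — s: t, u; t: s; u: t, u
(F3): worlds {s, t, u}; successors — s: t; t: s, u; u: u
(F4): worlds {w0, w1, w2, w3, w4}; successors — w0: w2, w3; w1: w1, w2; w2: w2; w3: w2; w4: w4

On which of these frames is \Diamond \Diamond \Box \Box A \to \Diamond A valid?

(F4)

This is the axiom for a generalized confluence (Geach) condition; its first-order frame correspondent is \forall x \forall y (x R^2 y \to \exists w (y R^2 w \wedge xRw)).
(F1): fails — bR²a but no w with aR²w and bRw.
(F2): fails — tR²t but no w with tR²w and tRw.
(F3): fails — sR²s but no w with sR²w and sRw.
(F4): satisfies the condition.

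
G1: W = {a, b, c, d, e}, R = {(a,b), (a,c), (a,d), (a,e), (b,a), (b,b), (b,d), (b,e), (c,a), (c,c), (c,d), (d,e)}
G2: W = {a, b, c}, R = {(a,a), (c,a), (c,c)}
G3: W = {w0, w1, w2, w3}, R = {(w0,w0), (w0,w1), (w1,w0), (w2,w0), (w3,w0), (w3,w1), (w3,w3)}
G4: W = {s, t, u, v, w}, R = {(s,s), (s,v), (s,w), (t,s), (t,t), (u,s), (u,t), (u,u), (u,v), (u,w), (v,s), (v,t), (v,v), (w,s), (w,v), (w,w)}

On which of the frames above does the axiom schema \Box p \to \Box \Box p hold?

G2

Frame correspondent (Sahlqvist): \forall x \forall y \forall z (Rxy \wedge Ryz \to Rxz) — i.e. transitivity.
G1: fails — Rcd and Rde but not Rce.
G2: condition met.
G3: fails — Rw1w0 and Rw0w1 but not Rw1w1.
G4: fails — Rts and Rsv but not Rtv.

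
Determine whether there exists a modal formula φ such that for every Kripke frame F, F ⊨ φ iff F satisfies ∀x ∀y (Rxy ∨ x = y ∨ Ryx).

No — not modally definable

Any modally definable frame class is closed under disjoint unions.
Take 2 disjoint single-world reflexive frames: each is trivially connected, but their disjoint union has 2 worlds with no edge between distinct components, so it is not connected.
So the class is not modally definable.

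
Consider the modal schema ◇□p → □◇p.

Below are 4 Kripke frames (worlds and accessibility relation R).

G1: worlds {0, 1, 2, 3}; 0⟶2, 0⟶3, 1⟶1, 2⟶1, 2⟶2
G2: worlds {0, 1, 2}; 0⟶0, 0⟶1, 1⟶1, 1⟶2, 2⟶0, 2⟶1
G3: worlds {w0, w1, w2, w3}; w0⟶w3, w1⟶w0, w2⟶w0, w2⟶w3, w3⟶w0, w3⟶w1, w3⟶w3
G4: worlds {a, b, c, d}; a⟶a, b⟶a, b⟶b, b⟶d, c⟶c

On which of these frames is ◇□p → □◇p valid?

The schema corresponds to convergence: ∀x ∀y ∀z (Rxy ∧ Rxz → ∃w (Ryw ∧ Rzw)).
G1: fails — R02 and R03 but 2 and 3 have no common successor.
G2: condition met.
G3: fails — Rw3w1 and Rw3w0 but w1 and w0 have no common successor.
G4: fails — Rbb and Rbd but b and d have no common successor.

G2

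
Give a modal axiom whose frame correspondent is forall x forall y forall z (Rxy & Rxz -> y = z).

◇p → □p

This is partial functionality; the standard corresponding axiom is CD: ◇p → □p.
Suppose ◇p→□p is valid. Take Rxy, Rxz and set V(p)={y}. Then ◇p at x, so □p at x, so p at z, i.e. z=y.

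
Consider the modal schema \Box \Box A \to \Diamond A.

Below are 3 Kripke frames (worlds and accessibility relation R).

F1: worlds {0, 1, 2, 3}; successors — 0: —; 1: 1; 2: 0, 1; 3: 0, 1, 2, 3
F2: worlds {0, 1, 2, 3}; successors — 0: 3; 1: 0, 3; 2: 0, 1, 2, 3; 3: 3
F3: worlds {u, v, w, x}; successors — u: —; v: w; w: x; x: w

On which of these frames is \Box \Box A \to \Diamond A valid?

This is the axiom for a generalized confluence (Geach) condition; its first-order frame correspondent is \forall x \exists w (x R^2 w \wedge xRw).
F1: fails — at 0 but no w with 0R²w and 0Rw.
F2: ✓.
F3: fails — at u but no t with uR²t and uRt.

F2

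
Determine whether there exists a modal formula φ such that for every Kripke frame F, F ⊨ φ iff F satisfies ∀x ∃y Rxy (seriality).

Yes — defined by □p → ◇p

The condition is seriality. A defining modal formula is □p → ◇p.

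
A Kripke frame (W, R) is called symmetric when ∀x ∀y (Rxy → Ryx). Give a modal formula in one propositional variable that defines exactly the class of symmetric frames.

The condition is symmetry. The B schema r → □◇r defines it.
Suppose r→□◇r is valid. Take Rxy and set V(r)={x}. Then r at x, so □◇r at x, so ◇r at y, so some z with Ryz has r; z=x, i.e. Ryx.

r → □◇r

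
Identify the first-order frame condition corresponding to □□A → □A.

Suppose □□A→□A is valid. Take Rxy and set V(A)={w : xR²w}. Then □□A at x, so □A at x, so A at y, i.e. ∃z(Rxz∧Rzy).

density: ∀x ∀y (Rxy → ∃z (Rxz ∧ Rzy))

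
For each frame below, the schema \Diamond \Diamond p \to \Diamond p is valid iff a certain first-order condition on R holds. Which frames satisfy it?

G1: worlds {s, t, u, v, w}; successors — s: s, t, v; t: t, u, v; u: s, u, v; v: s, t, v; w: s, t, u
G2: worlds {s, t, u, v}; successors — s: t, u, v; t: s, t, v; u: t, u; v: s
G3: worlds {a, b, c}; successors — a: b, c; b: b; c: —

This is the axiom for a generalized confluence (Geach) condition; its first-order frame correspondent is \forall x \forall y (x R^2 y \to \exists w (y = w \wedge xRw)).
G1: fails — sR²u but no w* with u=w* and sRw*.
G2: fails — sR²s but no w with s=w and sRw.
G3: ✓.
Valid on: G3.

G3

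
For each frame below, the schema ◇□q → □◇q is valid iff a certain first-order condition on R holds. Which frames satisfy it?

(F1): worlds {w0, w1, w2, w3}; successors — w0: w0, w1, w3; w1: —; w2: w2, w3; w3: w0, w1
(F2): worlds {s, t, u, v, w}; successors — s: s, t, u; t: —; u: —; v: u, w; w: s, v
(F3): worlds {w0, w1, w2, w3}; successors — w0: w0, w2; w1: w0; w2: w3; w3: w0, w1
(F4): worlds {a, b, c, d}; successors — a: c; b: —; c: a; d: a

(F4)

Frame correspondent (Sahlqvist): ∀x ∀y ∀z (Rxy ∧ Rxz → ∃w (Ryw ∧ Rzw)) — i.e. convergence.
(F1): fails — Rw0w1 and Rw0w1 but w1 and w1 have no common successor.
(F2): fails — Rsu and Rsu but u and u have no common successor.
(F3): fails — Rw0w2 and Rw0w0 but w2 and w0 have no common successor.
(F4): holds.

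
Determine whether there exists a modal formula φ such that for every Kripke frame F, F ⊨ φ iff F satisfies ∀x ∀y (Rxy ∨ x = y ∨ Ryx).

Not definable by any modal formula

Any modally definable frame class is closed under disjoint unions.
Take 4 disjoint single-world reflexive frames: each is trivially connected, but their disjoint union has 4 worlds with no edge between distinct components, so it is not connected.
Hence connectedness of R is not modally definable.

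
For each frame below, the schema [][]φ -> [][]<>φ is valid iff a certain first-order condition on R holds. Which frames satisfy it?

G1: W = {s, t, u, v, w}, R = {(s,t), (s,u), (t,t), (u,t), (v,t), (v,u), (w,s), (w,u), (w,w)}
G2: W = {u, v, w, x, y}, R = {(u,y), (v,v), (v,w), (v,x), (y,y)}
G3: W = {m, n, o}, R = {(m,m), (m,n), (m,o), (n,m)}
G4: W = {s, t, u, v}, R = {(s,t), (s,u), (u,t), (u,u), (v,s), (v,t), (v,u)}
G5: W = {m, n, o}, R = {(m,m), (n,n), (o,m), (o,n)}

G1, G5

Frame correspondent (Sahlqvist): forall x forall z (x R^2 z -> exists w (x R^2 w & zRw)) — i.e. a generalized confluence (Geach) condition.
G1: satisfies the condition.
G2: fails — vR²w but no t with vR²t and wRt.
G3: fails — mR²o but no w with mR²w and oRw.
G4: fails — sR²t but no w with sR²w and tRw.
G5: satisfies the condition.
Valid on: G1, G5.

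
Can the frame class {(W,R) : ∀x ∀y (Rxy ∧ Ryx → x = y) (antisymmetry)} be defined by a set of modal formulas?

Not modally definable

Modal frame validity is preserved under surjective bounded morphisms.
The 4-cycle (worlds a,b,c,d with a→b→c→d→a) is antisymmetric. Sending even-indexed worlds to a and odd-indexed worlds to b is a surjective bounded morphism onto the two-world frame with a↔b, which is not antisymmetric.
So no modal formula (or set of formulas) defines exactly the antisymmetric frames.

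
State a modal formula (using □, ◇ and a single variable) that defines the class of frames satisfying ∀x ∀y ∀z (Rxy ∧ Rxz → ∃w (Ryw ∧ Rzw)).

◇□ψ → □◇ψ

This is convergence; the standard corresponding axiom is .2: ◇□ψ → □◇ψ.
Suppose ◇□ψ→□◇ψ is valid. Take Rxy, Rxz and set V(ψ)={w : Ryw}. Then □ψ at y so ◇□ψ at x, so □◇ψ at x, so ◇ψ at z, giving w with Rzw and Ryw.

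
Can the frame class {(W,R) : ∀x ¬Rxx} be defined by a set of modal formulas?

Not definable by any modal formula

Any modally definable frame class is closed under surjective bounded morphisms.
The 3-cycle (worlds 0,1,2 with 0→1→2→0) is irreflexive, and the map sending every world to a single reflexive point • is a surjective bounded morphism (forth: every edge maps to (•,•); back: every world has a successor). So any modal formula valid on the 3-cycle is also valid on the reflexive point, which is not irreflexive.
So the class is not modally definable.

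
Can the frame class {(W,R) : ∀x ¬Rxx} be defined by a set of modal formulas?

No

If a class were modally definable it would be closed under surjective bounded morphisms (Goldblatt–Thomason).
The 3-cycle (worlds a,b,c with a→b→c→a) is irreflexive, and the map sending every world to a single reflexive point • is a surjective bounded morphism (forth: every edge maps to (•,•); back: every world has a successor). So any modal formula valid on the 3-cycle is also valid on the reflexive point, which is not irreflexive.
So the class is not modally definable.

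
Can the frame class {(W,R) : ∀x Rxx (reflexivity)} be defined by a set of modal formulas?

Yes: it is reflexivity, defined by the T schema □q → q.
Suppose □q→q is valid. At any x set V(q)={w : Rxw}. Then □q holds at x, so q holds at x, i.e. Rxx.

Yes — defined by □q → q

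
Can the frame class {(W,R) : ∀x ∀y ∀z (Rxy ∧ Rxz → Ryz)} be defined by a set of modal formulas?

Yes — defined by ◇p → □◇p

This is a Sahlqvist condition; the 5 axiom ◇p → □◇p defines it.
Suppose ◇p→□◇p is valid. Take Rxy, Rxz and set V(p)={y}. Then ◇p at x, so □◇p at x, so ◇p at z, so some w with Rzw has p; w=y, i.e. Rzy. By symmetry of the argument, Ryz.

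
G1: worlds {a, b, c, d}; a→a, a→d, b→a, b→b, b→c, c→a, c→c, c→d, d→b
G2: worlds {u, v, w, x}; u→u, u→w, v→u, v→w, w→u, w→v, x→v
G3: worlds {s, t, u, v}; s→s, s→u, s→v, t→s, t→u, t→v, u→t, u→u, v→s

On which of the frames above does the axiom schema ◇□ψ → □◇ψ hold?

Frame correspondent (Sahlqvist): ∀x ∀y ∀z (Rxy ∧ Rxz → ∃w (Ryw ∧ Rzw)) — i.e. convergence.
G1: fails — Raa and Rad but a and d have no common successor.
G2: ✓.
G3: fails — Rsv and Rsu but v and u have no common successor.

G2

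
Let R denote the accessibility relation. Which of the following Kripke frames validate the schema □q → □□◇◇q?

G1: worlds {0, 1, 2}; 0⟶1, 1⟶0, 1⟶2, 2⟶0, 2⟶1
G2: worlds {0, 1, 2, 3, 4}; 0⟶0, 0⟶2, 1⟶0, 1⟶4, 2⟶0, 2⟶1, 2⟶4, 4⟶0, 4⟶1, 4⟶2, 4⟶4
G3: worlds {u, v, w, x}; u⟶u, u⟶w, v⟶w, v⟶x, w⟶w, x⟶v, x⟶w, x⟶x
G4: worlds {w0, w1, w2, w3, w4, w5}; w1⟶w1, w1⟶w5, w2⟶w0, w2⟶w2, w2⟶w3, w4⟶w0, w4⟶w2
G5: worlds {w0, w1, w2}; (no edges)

This is the axiom for a generalized confluence (Geach) condition; its first-order frame correspondent is ∀x ∀z (xR²z → ∃w (xRw ∧ zR²w)).
G1: fails — 0R²0 but no w with 0Rw and 0R²w.
G2: condition met.
G3: condition met.
G4: fails — w1R²w5 but no w with w1Rw and w5R²w.
G5: condition met.

G2, G3, G5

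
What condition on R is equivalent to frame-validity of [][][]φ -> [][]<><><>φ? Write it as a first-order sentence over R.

This is a Sahlqvist (Geach-type) schema ◇^0□^3φ → □^2◇^3φ.
Minimal-valuation argument: fix x; take any y with xR^0y and any z with xR^2z. Set V(φ) to the set of worlds R-reachable from y in exactly 3 steps. Then □^3φ holds at y, so the antecedent holds at x; validity forces ◇^3φ at z, giving a w with zR^3w and yR^3w.
First-order correspondent: forall x forall z (x R^2 z -> exists w (x R^3 w & z R^3 w)).

forall x forall z (x R^2 z -> exists w (x R^3 w & z R^3 w))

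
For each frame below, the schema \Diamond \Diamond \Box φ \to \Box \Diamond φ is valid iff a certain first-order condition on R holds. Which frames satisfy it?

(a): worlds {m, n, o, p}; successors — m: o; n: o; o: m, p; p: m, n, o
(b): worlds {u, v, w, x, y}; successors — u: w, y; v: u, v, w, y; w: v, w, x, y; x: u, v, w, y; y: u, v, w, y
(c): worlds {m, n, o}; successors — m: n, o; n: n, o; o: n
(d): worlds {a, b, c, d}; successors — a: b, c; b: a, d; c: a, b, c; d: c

Frame correspondent (Sahlqvist): \forall x \forall y \forall z ((x R^2 y \wedge xRz) \to \exists w (yRw \wedge zRw)) — i.e. a generalized confluence (Geach) condition.
(a): fails — mR²m, mRo but no w with mRw and oRw.
(b): condition met.
(c): condition met.
(d): fails — aR²a, aRb but no w with aRw and bRw.
Valid on: (b), (c).

(b), (c)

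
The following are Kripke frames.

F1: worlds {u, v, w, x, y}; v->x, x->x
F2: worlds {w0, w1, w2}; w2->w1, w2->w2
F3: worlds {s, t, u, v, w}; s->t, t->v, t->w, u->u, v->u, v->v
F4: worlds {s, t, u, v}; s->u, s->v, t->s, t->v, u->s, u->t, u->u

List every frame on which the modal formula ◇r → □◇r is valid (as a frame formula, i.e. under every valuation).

Frame correspondent (Sahlqvist): ∀x ∀y ∀z (Rxy ∧ Rxz → Ryz) — i.e. the Euclidean property.
F1: satisfies the condition.
F2: fails — Rw2w1 and Rw2w1 but not Rw1w1.
F3: fails — Rst and Rst but not Rtt.
F4: fails — Rsv and Rsv but not Rvv.
Valid on: F1.

F1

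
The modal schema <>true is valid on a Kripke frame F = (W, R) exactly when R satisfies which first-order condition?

◇⊤ holds at w iff w has a successor, so frame-validity of ◇⊤ is exactly seriality. Equivalently via □r → ◇r:
Suppose □r→◇r is valid. At any x set V(r)=W. Then □r at x, so ◇r at x, so x has a successor.

Seriality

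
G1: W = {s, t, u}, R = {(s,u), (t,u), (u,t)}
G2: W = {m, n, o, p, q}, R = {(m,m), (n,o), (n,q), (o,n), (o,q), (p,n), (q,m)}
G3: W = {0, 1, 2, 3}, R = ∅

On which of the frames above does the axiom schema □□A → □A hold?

The schema corresponds to density: ∀x ∀y (Rxy → ∃z (Rxz ∧ Rzy)).
G1: fails — Rsu but no z with Rsz and Rzu.
G2: fails — Ron but no z with Roz and Rzn.
G3: condition met.
Valid on: G3.

G3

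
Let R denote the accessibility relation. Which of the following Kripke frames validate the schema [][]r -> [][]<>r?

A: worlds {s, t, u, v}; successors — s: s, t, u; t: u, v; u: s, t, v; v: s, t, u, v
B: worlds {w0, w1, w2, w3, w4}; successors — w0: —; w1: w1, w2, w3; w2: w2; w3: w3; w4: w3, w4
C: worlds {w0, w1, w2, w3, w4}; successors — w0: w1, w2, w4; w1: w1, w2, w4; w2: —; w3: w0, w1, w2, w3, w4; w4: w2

The schema corresponds to a generalized confluence (Geach) condition: forall x forall z (x R^2 z -> exists w (x R^2 w & zRw)).
A: satisfies the condition.
B: satisfies the condition.
C: fails — w0R²w2 but no w with w0R²w and w2Rw.
Valid on: A, B.

A, B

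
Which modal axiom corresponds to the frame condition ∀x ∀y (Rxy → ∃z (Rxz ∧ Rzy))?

The condition is density. The C4 schema □□q → □q defines it.
Suppose □□q→□q is valid. Take Rxy and set V(q)={w : xR²w}. Then □□q at x, so □q at x, so q at y, i.e. ∃z(Rxz∧Rzy).

□□q → □q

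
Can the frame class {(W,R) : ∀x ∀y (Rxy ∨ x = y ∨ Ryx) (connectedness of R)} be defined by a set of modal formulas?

Any modally definable frame class is closed under disjoint unions.
Take 4 disjoint single-world reflexive frames: each is trivially connected, but their disjoint union has 4 worlds with no edge between distinct components, so it is not connected.
So the class is not modally definable.

No — not modally definable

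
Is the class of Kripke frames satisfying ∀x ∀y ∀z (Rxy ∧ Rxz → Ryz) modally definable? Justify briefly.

This is a Sahlqvist condition; the 5 axiom ◇q → □◇q defines it.

Yes — defined by ◇q → □◇q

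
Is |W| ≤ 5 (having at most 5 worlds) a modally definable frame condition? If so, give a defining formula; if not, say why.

Any modally definable frame class is closed under disjoint unions.
Any modal formula valid on each of 6 disjoint one-world frames is valid on their disjoint union (validity is preserved under disjoint unions). Each one-world frame has |W|=1≤5, but the union has |W|=6.
Hence having at most 5 worlds is not modally definable.

Not definable by any modal formula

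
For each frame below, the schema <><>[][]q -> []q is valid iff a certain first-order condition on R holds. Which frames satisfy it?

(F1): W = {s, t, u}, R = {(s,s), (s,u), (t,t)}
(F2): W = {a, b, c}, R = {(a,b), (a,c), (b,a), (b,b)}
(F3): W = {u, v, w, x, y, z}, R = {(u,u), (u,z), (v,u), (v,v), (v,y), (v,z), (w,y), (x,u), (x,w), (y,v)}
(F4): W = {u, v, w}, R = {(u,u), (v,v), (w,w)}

(F4)

Frame correspondent (Sahlqvist): forall x forall y forall z ((x R^2 y & xRz) -> exists w (y R^2 w & z = w)) — i.e. a generalized confluence (Geach) condition.
(F1): fails — sR²u, sRs but no w with uR²w and s=w.
(F2): fails — aR²a, aRc but no w with aR²w and c=w.
(F3): fails — uR²z, uRu but no t with zR²t and u=t.
(F4): ✓.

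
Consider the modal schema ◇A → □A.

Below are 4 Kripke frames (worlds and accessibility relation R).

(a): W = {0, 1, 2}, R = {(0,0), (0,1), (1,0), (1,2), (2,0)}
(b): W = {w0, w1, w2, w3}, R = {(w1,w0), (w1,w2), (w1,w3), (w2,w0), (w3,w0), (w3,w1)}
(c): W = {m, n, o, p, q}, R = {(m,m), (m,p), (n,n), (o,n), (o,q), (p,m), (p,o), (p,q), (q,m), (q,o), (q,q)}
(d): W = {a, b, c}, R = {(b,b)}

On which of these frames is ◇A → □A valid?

The schema corresponds to partial functionality: ∀x ∀y ∀z (Rxy ∧ Rxz → y = z).
(a): fails — 0 sees both 0 and 1.
(b): fails — w1 sees both w0 and w2.
(c): fails — m sees both m and p.
(d): holds.
Valid on: (d).

(d)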